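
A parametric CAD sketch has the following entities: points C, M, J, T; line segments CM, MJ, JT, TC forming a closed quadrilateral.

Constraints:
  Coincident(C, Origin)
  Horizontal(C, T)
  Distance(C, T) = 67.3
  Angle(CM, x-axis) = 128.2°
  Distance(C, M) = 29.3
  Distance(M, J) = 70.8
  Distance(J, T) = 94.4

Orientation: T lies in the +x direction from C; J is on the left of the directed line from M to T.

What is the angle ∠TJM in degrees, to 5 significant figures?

62.861°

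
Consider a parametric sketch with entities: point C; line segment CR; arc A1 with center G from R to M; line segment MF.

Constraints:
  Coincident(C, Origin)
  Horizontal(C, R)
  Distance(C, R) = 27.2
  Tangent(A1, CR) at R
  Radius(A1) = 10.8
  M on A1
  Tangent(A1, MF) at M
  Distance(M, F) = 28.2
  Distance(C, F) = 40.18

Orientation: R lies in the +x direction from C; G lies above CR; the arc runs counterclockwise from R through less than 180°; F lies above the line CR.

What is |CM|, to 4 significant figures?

39.26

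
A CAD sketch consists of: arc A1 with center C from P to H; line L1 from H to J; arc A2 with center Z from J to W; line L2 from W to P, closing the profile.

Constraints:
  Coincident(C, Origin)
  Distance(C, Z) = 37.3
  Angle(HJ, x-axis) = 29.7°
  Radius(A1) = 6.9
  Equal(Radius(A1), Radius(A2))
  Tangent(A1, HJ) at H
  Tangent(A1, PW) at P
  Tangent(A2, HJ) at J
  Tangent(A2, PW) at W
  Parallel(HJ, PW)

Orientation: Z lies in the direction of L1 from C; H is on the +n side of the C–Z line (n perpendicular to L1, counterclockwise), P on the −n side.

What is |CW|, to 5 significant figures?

37.933

The slot axis is L1's direction at 29.7°, so u = (cos 29.7°, sin 29.7°) = (0.86863, 0.49546) and n = (−sin 29.7°, cos 29.7°) = (-0.49546, 0.86863). C is at the origin and Z lies 37.3 along u from C, so Z = 37.3·u = (32.400, 18.481). Tangency of A1 to both parallel lines with radius 6.9 puts H and P at C ± 6.9·n: H = (-3.4187, 5.9936), P = (3.4187, -5.9936). Equal radii place J and W the same way about Z: J = Z + 6.9·n = (28.981, 24.474), W = Z − 6.9·n = (35.819, 12.487). Then |CW| = |W − C| = 37.933.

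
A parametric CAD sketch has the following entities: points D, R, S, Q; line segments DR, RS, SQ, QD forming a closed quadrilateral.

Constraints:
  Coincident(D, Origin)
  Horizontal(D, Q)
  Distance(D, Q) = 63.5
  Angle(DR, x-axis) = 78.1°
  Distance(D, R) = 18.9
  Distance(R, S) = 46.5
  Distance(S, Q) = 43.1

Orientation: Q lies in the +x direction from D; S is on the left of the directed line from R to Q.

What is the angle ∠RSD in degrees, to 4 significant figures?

14.29°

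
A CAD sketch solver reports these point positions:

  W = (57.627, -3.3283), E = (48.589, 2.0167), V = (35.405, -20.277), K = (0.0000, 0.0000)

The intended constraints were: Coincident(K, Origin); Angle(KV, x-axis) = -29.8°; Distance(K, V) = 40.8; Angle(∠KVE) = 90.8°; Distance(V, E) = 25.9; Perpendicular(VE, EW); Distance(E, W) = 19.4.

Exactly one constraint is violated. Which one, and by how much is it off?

Distance(E, W) = 19.4 — off by 8.90.

K = (0.00, 0.00) ✓; KV at -29.80° ✓; |KV| = 40.80 ✓; ∠KVE = 90.80° ✓; |VE| = 25.90 ✓; ∠(VE, EW) = 90.00° ✓; |EW| = 10.50 ✗.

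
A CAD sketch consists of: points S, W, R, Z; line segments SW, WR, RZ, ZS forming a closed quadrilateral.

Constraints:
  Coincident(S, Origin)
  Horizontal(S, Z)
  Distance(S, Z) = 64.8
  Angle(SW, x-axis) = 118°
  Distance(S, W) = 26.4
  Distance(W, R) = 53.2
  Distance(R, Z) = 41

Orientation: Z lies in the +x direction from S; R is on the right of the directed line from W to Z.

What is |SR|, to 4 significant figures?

29.33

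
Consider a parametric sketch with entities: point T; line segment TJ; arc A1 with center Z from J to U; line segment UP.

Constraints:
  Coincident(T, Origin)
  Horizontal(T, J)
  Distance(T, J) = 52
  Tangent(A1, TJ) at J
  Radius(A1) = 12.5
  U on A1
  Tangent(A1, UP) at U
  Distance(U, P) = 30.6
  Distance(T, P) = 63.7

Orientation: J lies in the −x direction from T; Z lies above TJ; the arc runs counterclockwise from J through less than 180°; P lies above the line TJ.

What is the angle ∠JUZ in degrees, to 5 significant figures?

39.799°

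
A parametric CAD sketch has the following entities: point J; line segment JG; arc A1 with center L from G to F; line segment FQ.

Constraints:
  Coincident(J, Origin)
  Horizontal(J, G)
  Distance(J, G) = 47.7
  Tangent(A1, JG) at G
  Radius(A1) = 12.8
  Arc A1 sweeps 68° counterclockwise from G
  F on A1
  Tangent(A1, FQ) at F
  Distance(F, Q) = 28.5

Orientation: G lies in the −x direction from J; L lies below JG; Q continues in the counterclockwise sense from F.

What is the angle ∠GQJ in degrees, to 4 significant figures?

30.67°

On A1, G sits at bearing 90° from L; a 68° counterclockwise sweep puts F at bearing 158°, so F = L + 12.8·(cos 158°, sin 158°) = (-59.57, -8.005). A1 meets FQ tangentially, so LF is at right angles to FQ, so FQ runs along (−sin 158°, cos 158°); with |FQ| = 28.5, Q = (-70.24, -34.43). Then cos ∠GQJ = QG·QJ / (|QG||QJ|), giving 30.67°.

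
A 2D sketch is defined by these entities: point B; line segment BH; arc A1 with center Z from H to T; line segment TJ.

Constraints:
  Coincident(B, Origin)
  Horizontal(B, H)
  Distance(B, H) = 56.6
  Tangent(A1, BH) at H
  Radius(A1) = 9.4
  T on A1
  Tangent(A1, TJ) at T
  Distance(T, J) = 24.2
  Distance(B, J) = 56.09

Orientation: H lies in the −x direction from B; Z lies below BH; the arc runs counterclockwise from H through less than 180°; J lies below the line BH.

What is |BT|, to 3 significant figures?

65.1

B is at the origin; BH is horizontal with |BH| = 56.6 and H on the −x side, so H = (-56.6, 0.00). Tangency of A1 to BH means the radius ZH is perpendicular to BH, so Z = H + (0, -9.4) = (-56.6, -9.40). Since ZT ⟂ TJ (tangency), |ZJ| = √(9.4² + 24.2²) = 26.0 regardless of where T sits on A1. So J lies on both circle(B, 56.09) and circle(Z, 26.0); the below-BH intersection is J = (-45.5, -32.9). T is the foot of the tangent from J: T = (-63.1, -16.2).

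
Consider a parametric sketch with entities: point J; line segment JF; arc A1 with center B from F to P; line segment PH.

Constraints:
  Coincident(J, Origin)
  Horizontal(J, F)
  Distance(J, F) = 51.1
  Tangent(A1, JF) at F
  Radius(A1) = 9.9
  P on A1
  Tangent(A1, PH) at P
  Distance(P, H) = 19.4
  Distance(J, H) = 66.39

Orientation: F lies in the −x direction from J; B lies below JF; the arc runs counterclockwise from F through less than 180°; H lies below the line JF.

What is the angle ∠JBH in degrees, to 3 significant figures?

123°

Checks: J.y = 0.00, F.y = 0.00 ✓; |BP| = 9.900 ✓; ∠(BP, PH) = 90.00° ✓; |PH| = 19.40 ✓; |JH| = 66.39 ✓.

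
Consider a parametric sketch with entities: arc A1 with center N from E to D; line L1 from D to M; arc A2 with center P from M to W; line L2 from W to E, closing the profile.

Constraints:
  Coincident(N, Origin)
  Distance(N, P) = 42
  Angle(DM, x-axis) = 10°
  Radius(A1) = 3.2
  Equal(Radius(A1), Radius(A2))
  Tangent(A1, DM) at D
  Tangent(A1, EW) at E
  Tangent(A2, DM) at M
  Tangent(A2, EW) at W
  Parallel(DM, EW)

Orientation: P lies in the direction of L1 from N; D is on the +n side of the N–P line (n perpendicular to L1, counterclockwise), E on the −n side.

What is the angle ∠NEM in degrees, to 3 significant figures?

81.3°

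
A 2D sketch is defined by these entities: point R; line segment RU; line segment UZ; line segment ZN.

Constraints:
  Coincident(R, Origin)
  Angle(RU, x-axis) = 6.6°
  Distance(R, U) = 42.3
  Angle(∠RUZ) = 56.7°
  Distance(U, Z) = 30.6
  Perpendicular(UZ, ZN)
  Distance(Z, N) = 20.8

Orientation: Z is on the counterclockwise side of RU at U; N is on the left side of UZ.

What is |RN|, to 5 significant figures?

16.317

R is at the origin; RU runs at 6.6° with length 42.3, so U = 42.3·(cos 6.6°, sin 6.6°) = (42.020, 4.8618). ∠RUZ = 56.7°, so UZ runs at 6.6° + (180° − 56.7°) = 129.90° from the x-axis; with |UZ| = 30.6, Z = U + 30.6·(cos 129.90°, sin 129.90°) = (22.391, 28.337). UZ ⟂ ZN; with |ZN| = 20.8 on the left of UZ, N = Z + 20.8·(-0.76717, -0.64145) = (6.4343, 14.995). Then |RN| = |N − R| = 16.317.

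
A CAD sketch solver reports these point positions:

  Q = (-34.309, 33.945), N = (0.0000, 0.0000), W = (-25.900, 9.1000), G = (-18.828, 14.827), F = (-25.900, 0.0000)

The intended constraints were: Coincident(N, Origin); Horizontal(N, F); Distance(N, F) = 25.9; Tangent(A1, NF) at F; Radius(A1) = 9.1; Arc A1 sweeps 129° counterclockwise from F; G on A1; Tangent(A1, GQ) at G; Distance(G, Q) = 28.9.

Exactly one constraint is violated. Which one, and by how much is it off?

Distance(G, Q) = 28.9 — off by 4.30.

N = (0.00, 0.00) ✓; N.y = 0.00, F.y = 0.00 ✓; |NF| = 25.90 ✓; ∠(WF, FN) = 90.00° ✓; |WF| = 9.100 ✓; bearing(W→G) − bearing(W→F) = 129.0° ✓; |WG| = 9.100 ✓; ∠(WG, GQ) = 90.00° ✓; |GQ| = 24.60 ✗.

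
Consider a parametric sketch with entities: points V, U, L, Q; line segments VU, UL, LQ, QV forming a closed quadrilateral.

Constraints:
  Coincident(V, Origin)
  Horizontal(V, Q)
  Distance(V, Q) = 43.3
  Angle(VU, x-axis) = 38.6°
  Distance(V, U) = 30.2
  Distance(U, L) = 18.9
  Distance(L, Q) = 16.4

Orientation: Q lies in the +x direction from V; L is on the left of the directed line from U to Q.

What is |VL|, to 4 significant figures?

45.40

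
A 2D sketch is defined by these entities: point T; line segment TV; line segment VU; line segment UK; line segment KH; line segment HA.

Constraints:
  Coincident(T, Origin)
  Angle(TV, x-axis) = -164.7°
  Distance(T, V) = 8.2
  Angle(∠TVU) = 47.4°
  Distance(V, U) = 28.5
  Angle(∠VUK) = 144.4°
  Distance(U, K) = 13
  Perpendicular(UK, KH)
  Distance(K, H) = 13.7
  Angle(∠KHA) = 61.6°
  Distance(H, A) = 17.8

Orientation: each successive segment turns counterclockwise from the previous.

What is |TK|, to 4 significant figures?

33.55

T is at the origin; TV runs at -164.7° with length 8.2, so V = (-7.909, -2.164). ∠TVU = 47.4° gives VU at -32.10° from the x-axis; with |VU| = 28.5, U = (16.23, -17.31). ∠VUK = 144.4° gives UK at 3.500° from the x-axis; with |UK| = 13.0, K = (29.21, -16.51). Then |TK| = |K − T| = 33.55.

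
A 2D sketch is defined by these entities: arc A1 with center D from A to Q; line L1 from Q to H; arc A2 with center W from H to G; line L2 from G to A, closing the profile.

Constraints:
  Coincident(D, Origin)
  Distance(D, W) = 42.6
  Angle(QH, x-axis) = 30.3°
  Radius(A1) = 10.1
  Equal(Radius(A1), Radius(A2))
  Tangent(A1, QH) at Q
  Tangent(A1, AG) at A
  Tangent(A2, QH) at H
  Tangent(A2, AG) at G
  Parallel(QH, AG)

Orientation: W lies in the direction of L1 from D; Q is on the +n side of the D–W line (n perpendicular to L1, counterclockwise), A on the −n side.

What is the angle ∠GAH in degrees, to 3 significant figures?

25.4°

Tangency of A1 to both parallel lines with radius 10.1 puts Q and A at D ± 10.1·n: Q = (-5.10, 8.72), A = (5.10, -8.72). Equal radii place H and G the same way about W: H = W + 10.1·n = (31.7, 30.2), G = W − 10.1·n = (41.9, 12.8). Then cos ∠GAH = AG·AH / (|AG||AH|), giving 25.4°.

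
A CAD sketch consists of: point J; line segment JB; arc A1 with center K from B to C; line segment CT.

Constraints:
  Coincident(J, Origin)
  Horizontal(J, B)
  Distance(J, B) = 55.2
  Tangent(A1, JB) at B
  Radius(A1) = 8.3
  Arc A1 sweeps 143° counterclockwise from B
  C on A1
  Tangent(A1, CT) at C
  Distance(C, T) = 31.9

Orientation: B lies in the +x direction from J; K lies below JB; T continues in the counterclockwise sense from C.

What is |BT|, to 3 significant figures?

39.8

J is at the origin; JB is horizontal with |JB| = 55.2 and B on the +x side, so B = (55.2, 0.00). A1 meets JB tangentially, so KB is at right angles to JB, so K = B + (0, -8.3) = (55.2, -8.30). On A1, B sits at bearing 90° from K; a 143° counterclockwise sweep puts C at bearing 233°, so C = K + 8.3·(cos 233°, sin 233°) = (50.2, -14.9). Since A1 is tangent to CT there, KC ⟂ CT, so CT runs along (−sin 233°, cos 233°); with |CT| = 31.9, T = (75.7, -34.1). Then |BT| = |T − B| = 39.8.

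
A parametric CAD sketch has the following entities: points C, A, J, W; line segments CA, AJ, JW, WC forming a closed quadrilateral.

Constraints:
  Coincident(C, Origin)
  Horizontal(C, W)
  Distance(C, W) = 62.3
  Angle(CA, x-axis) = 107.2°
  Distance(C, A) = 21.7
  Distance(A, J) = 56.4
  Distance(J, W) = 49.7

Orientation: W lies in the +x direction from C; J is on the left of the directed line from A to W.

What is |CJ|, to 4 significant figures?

63.72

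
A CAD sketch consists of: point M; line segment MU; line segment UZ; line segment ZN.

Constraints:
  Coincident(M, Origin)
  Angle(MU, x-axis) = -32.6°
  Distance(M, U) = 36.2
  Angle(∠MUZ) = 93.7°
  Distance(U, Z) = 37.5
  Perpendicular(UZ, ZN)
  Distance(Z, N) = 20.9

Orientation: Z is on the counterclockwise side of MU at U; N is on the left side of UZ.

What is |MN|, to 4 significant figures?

42.65

M is at the origin; MU runs at -32.6° with length 36.2, so U = 36.2·(cos -32.6°, sin -32.6°) = (30.50, -19.50). ∠MUZ = 93.7°, so UZ runs at -32.6° + (180° − 93.7°) = 53.70° from the x-axis; with |UZ| = 37.5, Z = U + 37.5·(cos 53.70°, sin 53.70°) = (52.70, 10.72). UZ is perpendicular to ZN; with |ZN| = 20.9 on the left of UZ, N = Z + 20.9·(-0.8059, 0.5920) = (35.85, 23.09). Then |MN| = |N − M| = 42.65.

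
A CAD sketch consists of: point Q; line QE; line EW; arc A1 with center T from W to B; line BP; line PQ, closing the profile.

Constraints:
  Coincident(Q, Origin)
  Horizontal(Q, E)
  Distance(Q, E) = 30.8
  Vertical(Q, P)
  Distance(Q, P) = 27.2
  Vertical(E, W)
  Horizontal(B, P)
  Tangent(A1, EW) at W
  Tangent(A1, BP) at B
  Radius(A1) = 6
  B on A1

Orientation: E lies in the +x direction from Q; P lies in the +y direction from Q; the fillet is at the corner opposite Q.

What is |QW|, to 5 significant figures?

37.391

The virtual corner opposite Q is at (30.800, 27.200). The tangent condition forces TW to be normal to EW and since A1 is tangent to BP there, TB ⟂ BP, with radius 6.0, so the center T sits 6.0 in from both sides at T = (24.800, 21.200). That places the tangent points at W = (30.800, 21.200) on EW and B = (24.800, 27.200) on BP. Then |QW| = |W − Q| = 37.391.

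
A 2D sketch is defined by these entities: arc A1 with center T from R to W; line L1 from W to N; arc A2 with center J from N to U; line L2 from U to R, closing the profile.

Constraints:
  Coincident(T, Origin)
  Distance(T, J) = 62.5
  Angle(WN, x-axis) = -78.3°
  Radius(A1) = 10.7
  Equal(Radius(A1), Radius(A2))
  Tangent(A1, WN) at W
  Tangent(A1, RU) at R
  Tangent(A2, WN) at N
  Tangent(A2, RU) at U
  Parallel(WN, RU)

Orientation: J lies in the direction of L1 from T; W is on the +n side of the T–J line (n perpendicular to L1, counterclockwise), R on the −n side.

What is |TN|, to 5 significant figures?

63.409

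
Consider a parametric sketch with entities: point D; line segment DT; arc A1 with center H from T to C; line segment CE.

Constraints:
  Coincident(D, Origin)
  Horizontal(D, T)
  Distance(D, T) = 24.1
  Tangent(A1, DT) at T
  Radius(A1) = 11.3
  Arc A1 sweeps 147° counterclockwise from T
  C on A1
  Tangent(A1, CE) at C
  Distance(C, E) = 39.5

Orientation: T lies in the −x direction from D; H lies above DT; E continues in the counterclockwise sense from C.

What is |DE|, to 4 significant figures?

66.31

D is at the origin; D and T share the same y with |DT| = 24.1 and T on the −x side, so T = (-24.10, 0.000). Tangency of A1 to DT means the radius HT is perpendicular to DT, so H = T + (0, 11.3) = (-24.10, 11.30). On A1, T sits at bearing -90° from H; a 147° counterclockwise sweep puts C at bearing 57°, so C = H + 11.3·(cos 57°, sin 57°) = (-17.95, 20.78). A1 meets CE tangentially, so HC is at right angles to CE, so CE runs along (−sin 57°, cos 57°); with |CE| = 39.5, E = (-51.07, 42.29). Then |DE| = |E − D| = 66.31.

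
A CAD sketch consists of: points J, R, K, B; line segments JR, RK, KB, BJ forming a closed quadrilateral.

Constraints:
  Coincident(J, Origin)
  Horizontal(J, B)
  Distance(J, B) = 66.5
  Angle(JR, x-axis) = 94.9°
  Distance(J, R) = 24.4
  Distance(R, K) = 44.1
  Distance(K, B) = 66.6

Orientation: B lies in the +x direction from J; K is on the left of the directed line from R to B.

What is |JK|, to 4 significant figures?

62.56

Checks: |RK| = 44.10 ✓; |KB| = 66.60 ✓.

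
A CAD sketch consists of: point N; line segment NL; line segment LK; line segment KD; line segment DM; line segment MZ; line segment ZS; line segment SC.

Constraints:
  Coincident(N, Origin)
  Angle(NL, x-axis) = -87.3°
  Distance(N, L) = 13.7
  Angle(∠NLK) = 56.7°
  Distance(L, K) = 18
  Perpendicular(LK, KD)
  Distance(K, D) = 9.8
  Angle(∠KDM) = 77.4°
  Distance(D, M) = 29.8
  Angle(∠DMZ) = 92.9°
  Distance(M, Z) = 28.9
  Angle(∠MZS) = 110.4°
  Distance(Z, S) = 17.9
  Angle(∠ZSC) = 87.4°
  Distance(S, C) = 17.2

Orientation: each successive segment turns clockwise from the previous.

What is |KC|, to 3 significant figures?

12.2

N is at the origin; NL runs at -87.3° with length 13.7, so L = (0.645, -13.7). ∠NLK = 56.7° gives LK at 149° from the x-axis; with |LK| = 18.0, K = (-14.8, -4.52). LK is perpendicular to KD, so KD runs at 59.4°; with |KD| = 9.8, D = (-9.86, 3.91). ∠KDM = 77.4° gives DM at -43.2° from the x-axis; with |DM| = 29.8, M = (11.9, -16.5). ∠DMZ = 92.9° gives MZ at -130° from the x-axis; with |MZ| = 28.9, Z = (-6.83, -38.5). ∠MZS = 110.4° gives ZS at 160° from the x-axis; with |ZS| = 17.9, S = (-23.7, -32.4). ∠ZSC = 87.4° gives SC at 67.5° from the x-axis; with |SC| = 17.2, C = (-17.1, -16.5). Then |KC| = |C − K| = 12.2.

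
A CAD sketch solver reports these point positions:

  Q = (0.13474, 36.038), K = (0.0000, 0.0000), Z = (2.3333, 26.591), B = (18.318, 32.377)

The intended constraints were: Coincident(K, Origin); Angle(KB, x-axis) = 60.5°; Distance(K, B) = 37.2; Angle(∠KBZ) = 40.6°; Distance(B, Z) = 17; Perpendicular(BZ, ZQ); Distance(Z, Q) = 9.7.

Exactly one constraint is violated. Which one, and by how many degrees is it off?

Perpendicular(BZ, ZQ) — off by 6.80°.

K = (0.00, 0.00) ✓; KB at 60.50° ✓; |KB| = 37.20 ✓; ∠KBZ = 40.60° ✓; |BZ| = 17.00 ✓; ∠(BZ, ZQ) = 96.80° ✗; |ZQ| = 9.699 ✓.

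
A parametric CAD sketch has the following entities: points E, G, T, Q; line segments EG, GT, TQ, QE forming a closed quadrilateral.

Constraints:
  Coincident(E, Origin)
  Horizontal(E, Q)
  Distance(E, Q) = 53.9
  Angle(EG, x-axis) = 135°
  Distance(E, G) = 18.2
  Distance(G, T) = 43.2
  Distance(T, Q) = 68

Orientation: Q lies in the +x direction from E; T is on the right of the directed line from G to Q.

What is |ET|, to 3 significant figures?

30.8

E is at the origin; EQ is horizontal with |EQ| = 53.9 and Q in +x, so Q = (53.9, 0). EG runs at 135.0° with |EG| = 18.2, so G = (-12.9, 12.9). T is determined by |GT| = 43.2 and |TQ| = 68.0 together: it lies at the intersection of circle(G, 43.2) and circle(Q, 68.0). With |GQ| = 68.0, the foot of the radical line on GQ is 13.7 from G and the perpendicular offset is √(43.2² − 13.7²) = 41.0. Taking the right-of-GQ solution: T = (-7.15, -30.0).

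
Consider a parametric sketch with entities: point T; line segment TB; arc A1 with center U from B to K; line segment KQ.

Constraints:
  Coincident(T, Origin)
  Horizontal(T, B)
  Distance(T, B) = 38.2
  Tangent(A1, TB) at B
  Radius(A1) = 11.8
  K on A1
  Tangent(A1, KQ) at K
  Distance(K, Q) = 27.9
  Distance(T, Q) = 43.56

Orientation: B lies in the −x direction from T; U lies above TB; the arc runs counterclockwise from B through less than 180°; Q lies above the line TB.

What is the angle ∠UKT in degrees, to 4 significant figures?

168.5°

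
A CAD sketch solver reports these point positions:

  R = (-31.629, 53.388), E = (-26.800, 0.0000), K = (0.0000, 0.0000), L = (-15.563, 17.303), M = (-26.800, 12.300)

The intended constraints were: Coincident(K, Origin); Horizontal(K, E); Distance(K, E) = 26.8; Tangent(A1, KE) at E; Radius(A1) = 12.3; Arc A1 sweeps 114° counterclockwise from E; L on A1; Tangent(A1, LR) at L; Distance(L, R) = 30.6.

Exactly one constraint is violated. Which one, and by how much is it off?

Distance(L, R) = 30.6 — off by 8.90.

K = (0.00, 0.00) ✓; K.y = 0.00, E.y = 0.00 ✓; |KE| = 26.80 ✓; ∠(ME, EK) = 90.00° ✓; |ME| = 12.30 ✓; bearing(M→L) − bearing(M→E) = 114.0° ✓; |ML| = 12.30 ✓; ∠(ML, LR) = 90.00° ✓; |LR| = 39.50 ✗.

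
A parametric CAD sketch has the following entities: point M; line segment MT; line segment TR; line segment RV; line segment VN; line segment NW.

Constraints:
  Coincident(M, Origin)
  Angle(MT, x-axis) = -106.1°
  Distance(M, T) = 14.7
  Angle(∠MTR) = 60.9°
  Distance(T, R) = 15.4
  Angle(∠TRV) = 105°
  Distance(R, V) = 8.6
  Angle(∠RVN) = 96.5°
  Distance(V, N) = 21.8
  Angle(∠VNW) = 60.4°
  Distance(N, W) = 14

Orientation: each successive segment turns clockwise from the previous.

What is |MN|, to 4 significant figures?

10.40

∠TRV = 105.0° gives RV at 59.80° from the x-axis; with |RV| = 8.6, V = (-10.60, 4.237). ∠RVN = 96.5° gives VN at -23.70° from the x-axis; with |VN| = 21.8, N = (9.360, -4.526). Then |MN| = |N − M| = 10.40.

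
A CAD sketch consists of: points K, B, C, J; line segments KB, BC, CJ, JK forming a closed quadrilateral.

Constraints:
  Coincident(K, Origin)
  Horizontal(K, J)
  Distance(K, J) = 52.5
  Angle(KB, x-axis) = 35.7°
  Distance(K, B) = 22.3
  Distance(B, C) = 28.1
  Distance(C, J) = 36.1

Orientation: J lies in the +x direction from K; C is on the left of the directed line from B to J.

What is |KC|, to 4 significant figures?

50.22

K is at the origin; K and J share the same y with |KJ| = 52.5 and J in +x, so J = (52.5, 0). KB runs at 35.7° with |KB| = 22.3, so B = (18.11, 13.01). C is determined by |BC| = 28.1 and |CJ| = 36.1 together: it lies at the intersection of circle(B, 28.1) and circle(J, 36.1). With |BJ| = 36.77, the foot of the radical line on BJ is 11.40 from B and the perpendicular offset is √(28.1² − 11.40²) = 25.68. Taking the left-of-BJ solution: C = (37.86, 33.00).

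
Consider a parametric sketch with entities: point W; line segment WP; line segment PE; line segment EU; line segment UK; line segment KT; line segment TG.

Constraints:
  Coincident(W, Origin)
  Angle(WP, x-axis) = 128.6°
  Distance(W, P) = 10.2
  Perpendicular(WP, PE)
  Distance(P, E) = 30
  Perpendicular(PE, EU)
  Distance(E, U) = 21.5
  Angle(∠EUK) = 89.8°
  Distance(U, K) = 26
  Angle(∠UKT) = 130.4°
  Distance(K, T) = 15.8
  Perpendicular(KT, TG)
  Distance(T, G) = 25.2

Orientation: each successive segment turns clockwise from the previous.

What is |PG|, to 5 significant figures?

14.773

W is at the origin; WP runs at 128.6° with length 10.2, so P = (-6.3636, 7.9715). WP is perpendicular to PE, so PE runs at 38.600°; with |PE| = 30.0, E = (17.082, 26.688). PE is perpendicular to EU, so EU runs at -51.400°; with |EU| = 21.5, U = (30.495, 9.8852). ∠EUK = 89.8° gives UK at -141.60° from the x-axis; with |UK| = 26.0, K = (10.119, -6.2646). ∠UKT = 130.4° gives KT at 168.80° from the x-axis; with |KT| = 15.8, T = (-5.3797, -3.1957). The perpendicularity gives TG at right angles to KT, so TG runs at 78.800°; with |TG| = 25.2, G = (-0.48496, 21.524). Then |PG| = |G − P| = 14.773.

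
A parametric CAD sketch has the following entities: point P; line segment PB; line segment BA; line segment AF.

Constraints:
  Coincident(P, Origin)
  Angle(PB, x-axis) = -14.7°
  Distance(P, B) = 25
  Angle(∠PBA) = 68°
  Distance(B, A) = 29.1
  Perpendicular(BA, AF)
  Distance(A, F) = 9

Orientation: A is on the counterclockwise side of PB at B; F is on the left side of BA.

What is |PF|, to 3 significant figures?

24.3

P is at the origin; PB runs at -14.7° with length 25.0, so B = 25.0·(cos -14.7°, sin -14.7°) = (24.2, -6.34). ∠PBA = 68.0°, so BA runs at -14.7° + (180° − 68.0°) = 97.3° from the x-axis; with |BA| = 29.1, A = B + 29.1·(cos 97.3°, sin 97.3°) = (20.5, 22.5). BA ⟂ AF; with |AF| = 9.0 on the left of BA, F = A + 9.0·(-0.992, -0.127) = (11.6, 21.4). Then |PF| = |F − P| = 24.3.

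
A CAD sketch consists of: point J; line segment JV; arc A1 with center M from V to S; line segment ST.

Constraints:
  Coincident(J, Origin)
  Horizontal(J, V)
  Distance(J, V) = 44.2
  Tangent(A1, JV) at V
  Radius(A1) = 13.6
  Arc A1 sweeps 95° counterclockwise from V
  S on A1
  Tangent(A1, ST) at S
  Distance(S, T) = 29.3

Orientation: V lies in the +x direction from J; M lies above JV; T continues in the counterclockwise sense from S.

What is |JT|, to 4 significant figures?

70.57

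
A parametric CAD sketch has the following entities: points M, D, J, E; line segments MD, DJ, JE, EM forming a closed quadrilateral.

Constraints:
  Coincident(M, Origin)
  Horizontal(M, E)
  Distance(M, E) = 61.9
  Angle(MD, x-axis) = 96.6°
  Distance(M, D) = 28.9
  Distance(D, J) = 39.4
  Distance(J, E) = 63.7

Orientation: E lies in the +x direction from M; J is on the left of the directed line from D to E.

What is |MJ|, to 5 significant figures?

60.058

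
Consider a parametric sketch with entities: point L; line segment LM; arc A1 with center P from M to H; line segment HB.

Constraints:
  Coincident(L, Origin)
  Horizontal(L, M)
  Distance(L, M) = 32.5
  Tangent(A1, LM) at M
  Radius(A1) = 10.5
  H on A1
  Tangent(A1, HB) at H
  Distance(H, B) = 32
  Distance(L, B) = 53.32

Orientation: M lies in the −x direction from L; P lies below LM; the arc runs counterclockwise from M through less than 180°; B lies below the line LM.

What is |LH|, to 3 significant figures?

44.6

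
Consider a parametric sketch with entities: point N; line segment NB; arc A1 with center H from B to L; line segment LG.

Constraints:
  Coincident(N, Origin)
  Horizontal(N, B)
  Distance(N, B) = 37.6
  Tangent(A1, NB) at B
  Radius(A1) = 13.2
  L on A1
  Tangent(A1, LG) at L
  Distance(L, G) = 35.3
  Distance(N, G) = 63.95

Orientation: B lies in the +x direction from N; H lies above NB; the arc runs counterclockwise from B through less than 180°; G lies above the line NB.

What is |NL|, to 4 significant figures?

53.05

N is at the origin; N and B share the same y with |NB| = 37.6 and B on the +x side, so B = (37.60, 0.000). A1 meets NB tangentially, so HB is at right angles to NB, so H = B + (0, 13.2) = (37.60, 13.20). Since HL ⟂ LG (tangency), |HG| = √(13.2² + 35.3²) = 37.69 regardless of where L sits on A1. So G lies on both circle(N, 63.95) and circle(H, 37.69); the above-NB intersection is G = (38.75, 50.87). L is the foot of the tangent from G: L = (50.10, 17.44).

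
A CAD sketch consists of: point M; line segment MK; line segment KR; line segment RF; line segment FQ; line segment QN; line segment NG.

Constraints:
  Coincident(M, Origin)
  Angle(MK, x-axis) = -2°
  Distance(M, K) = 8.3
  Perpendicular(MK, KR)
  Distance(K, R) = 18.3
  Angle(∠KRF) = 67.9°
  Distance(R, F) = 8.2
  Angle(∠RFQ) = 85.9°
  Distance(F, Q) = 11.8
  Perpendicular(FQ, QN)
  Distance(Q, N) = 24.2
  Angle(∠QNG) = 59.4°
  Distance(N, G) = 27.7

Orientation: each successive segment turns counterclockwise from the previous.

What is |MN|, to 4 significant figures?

31.59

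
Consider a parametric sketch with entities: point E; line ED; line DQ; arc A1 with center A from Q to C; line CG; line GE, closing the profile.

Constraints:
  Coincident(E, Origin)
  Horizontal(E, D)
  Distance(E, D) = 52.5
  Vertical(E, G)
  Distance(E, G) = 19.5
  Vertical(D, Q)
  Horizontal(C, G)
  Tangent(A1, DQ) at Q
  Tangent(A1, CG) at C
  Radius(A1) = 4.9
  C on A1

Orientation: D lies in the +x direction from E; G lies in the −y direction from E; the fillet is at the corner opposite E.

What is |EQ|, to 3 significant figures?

54.5

E is at the origin; E and D share the same y with |ED| = 52.5 and D on the +x side, so D = (52.5, 0.00). EG is vertical with |EG| = 19.5 and G on the −y side, so G = (0.00, -19.5). The virtual corner opposite E is at (52.5, -19.5). A1 meets DQ tangentially, so AQ is at right angles to DQ and A1 meets CG tangentially, so AC is at right angles to CG, with radius 4.9, so the center A sits 4.9 in from both sides at A = (47.6, -14.6). That places the tangent points at Q = (52.5, -14.6) on DQ and C = (47.6, -19.5) on CG. Then |EQ| = |Q − E| = 54.5.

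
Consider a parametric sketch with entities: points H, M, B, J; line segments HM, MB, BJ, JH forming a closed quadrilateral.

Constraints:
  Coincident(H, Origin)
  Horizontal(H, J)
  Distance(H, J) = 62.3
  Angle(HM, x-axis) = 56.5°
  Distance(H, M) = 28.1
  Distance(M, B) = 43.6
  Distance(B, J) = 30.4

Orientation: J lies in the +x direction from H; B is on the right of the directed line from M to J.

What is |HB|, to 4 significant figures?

38.96

Checks: |MB| = 43.60 ✓; |BJ| = 30.40 ✓.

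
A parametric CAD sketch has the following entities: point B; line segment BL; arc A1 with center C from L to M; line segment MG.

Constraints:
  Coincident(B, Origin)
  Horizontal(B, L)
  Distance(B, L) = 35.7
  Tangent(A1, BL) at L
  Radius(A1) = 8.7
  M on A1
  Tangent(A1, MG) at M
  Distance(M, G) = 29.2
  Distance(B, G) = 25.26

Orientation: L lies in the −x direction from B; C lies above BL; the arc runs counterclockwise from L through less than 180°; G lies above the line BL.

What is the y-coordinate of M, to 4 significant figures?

2.633

Checks: |CM| = 8.700 ✓; ∠(CM, MG) = 90.00° ✓; |MG| = 29.20 ✓; |BG| = 25.26 ✓.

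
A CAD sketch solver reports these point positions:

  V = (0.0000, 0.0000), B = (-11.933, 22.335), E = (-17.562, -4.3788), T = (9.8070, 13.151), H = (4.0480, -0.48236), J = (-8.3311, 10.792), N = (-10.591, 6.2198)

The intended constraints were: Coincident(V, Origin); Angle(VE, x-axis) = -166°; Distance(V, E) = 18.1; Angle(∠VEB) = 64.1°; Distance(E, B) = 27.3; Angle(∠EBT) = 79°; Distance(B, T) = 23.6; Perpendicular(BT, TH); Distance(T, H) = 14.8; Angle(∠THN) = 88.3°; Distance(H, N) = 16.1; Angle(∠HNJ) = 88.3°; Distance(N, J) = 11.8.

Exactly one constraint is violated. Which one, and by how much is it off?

Distance(N, J) = 11.8 — off by 6.70.

V = (0.00, 0.00) ✓; VE at -166.0° ✓; |VE| = 18.10 ✓; ∠VEB = 64.10° ✓; |EB| = 27.30 ✓; ∠EBT = 79.00° ✓; |BT| = 23.60 ✓; ∠(BT, TH) = 90.00° ✓; |TH| = 14.80 ✓; ∠THN = 88.30° ✓; |HN| = 16.10 ✓; ∠HNJ = 88.30° ✓; |NJ| = 5.100 ✗.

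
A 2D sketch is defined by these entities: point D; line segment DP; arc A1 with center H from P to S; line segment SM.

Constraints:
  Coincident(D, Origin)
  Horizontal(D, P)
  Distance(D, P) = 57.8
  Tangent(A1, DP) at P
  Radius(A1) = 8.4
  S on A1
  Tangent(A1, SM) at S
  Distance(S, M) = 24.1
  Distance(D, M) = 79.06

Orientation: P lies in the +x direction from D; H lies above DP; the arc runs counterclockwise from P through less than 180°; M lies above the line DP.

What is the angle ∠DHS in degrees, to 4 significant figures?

152.0°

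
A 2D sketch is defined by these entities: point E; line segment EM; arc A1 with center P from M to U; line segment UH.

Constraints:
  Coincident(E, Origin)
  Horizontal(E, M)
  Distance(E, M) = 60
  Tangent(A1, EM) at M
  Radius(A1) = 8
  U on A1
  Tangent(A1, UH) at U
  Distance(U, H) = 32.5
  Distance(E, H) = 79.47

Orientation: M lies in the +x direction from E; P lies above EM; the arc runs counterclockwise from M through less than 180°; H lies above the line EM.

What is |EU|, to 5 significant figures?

68.456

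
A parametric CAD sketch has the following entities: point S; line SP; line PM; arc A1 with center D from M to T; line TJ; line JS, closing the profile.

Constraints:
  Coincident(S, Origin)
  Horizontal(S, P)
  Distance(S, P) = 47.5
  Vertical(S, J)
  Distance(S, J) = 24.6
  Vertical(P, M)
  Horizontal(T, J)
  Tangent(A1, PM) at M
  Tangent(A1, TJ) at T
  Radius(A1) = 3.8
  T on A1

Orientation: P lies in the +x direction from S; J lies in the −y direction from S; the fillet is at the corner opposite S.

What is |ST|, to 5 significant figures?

50.148

S is at the origin; S and P share the same y with |SP| = 47.5 and P on the +x side, so P = (47.500, 0.0000). S and J share the same x with |SJ| = 24.6 and J on the −y side, so J = (0.0000, -24.600). The virtual corner opposite S is at (47.500, -24.600). A1 meets PM tangentially, so DM is at right angles to PM and A1 meets TJ tangentially, so DT is at right angles to TJ, with radius 3.8, so the center D sits 3.8 in from both sides at D = (43.700, -20.800). That places the tangent points at M = (47.500, -20.800) on PM and T = (43.700, -24.600) on TJ. Then |ST| = |T − S| = 50.148.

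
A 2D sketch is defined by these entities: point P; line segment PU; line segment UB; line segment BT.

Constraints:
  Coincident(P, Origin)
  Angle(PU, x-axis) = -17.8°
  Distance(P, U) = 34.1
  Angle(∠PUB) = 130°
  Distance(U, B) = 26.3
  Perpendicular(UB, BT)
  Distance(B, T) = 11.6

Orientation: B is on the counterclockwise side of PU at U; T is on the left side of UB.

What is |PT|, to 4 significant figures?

50.36

∠PUB = 130.0°, so UB runs at -17.8° + (180° − 130.0°) = 32.20° from the x-axis; with |UB| = 26.3, B = U + 26.3·(cos 32.20°, sin 32.20°) = (54.72, 3.590). The perpendicularity gives BT at right angles to UB; with |BT| = 11.6 on the left of UB, T = B + 11.6·(-0.5329, 0.8462) = (48.54, 13.41). Then |PT| = |T − P| = 50.36.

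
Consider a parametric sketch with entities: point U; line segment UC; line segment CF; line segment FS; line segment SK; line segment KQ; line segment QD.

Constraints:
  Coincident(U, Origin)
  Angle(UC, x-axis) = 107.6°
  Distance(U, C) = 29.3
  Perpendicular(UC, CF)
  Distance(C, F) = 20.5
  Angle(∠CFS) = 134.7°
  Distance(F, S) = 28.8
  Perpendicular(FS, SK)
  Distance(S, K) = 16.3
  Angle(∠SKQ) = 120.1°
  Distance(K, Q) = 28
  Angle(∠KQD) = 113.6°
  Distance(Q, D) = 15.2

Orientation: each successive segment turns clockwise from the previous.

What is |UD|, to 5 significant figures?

19.742

U is at the origin; UC runs at 107.6° with length 29.3, so C = (-8.8594, 27.928). UC is perpendicular to CF, so CF runs at 17.600°; with |CF| = 20.5, F = (10.681, 34.127). ∠CFS = 134.7° gives FS at -27.700° from the x-axis; with |FS| = 28.8, S = (36.180, 20.740). FS is perpendicular to SK, so SK runs at -117.70°; with |SK| = 16.3, K = (28.603, 6.3077). ∠SKQ = 120.1° gives KQ at -177.60° from the x-axis; with |KQ| = 28.0, Q = (0.62794, 5.1352). ∠KQD = 113.6° gives QD at 116.00° from the x-axis; with |QD| = 15.2, D = (-6.0353, 18.797). Then |UD| = |D − U| = 19.742.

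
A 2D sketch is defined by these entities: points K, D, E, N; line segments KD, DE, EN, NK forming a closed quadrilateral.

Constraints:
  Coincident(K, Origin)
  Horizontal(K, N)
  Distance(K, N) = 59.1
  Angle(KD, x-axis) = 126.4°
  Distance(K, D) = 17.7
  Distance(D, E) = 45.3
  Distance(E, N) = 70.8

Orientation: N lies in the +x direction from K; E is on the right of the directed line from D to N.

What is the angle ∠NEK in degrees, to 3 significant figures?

55.6°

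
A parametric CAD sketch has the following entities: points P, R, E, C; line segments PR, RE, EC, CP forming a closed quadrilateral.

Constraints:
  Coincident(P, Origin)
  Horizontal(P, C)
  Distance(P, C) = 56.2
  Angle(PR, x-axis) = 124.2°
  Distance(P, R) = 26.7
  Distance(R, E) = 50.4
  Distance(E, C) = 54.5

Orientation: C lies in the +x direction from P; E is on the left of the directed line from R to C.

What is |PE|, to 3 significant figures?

55.2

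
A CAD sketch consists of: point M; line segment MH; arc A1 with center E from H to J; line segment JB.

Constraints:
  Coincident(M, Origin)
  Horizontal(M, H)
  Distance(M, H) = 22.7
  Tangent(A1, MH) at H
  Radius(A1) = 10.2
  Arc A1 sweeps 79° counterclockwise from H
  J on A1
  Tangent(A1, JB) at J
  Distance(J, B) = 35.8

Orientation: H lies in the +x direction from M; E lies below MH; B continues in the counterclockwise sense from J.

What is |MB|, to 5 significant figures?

43.789

M is at the origin; MH is horizontal with |MH| = 22.7 and H on the +x side, so H = (22.700, 0.0000). A1 meets MH tangentially, so EH is at right angles to MH, so E = H + (0, -10.2) = (22.700, -10.200). On A1, H sits at bearing 90° from E; a 79° counterclockwise sweep puts J at bearing 169°, so J = E + 10.2·(cos 169°, sin 169°) = (12.687, -8.2537). A1 meets JB tangentially, so EJ is at right angles to JB, so JB runs along (−sin 169°, cos 169°); with |JB| = 35.8, B = (5.8564, -43.396). Then |MB| = |B − M| = 43.789.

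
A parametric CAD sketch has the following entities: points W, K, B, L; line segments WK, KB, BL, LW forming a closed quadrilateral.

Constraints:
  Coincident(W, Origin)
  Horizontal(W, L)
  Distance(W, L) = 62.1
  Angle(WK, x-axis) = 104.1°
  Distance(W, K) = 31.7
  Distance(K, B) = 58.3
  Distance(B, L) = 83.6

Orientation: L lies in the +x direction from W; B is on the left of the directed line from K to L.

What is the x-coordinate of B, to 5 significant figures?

28.399

W is at the origin; WL is horizontal with |WL| = 62.1 and L in +x, so L = (62.1, 0). WK runs at 104.1° with |WK| = 31.7, so K = (-7.7226, 30.745). B is determined by |KB| = 58.3 and |BL| = 83.6 together: it lies at the intersection of circle(K, 58.3) and circle(L, 83.6). With |KL| = 76.292, the foot of the radical line on KL is 14.617 from K and the perpendicular offset is √(58.3² − 14.617²) = 56.438. Taking the left-of-KL solution: B = (28.399, 76.506).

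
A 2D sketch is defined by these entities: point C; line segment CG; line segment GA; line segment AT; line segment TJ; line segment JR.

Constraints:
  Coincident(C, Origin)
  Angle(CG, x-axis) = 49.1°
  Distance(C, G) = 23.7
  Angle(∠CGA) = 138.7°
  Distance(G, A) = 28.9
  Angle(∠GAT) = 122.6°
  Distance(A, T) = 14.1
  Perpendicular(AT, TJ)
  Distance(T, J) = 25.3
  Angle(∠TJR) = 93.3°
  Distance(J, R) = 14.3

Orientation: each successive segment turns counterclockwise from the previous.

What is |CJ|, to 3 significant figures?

34.4

C is at the origin; CG runs at 49.1° with length 23.7, so G = (15.5, 17.9). ∠CGA = 138.7° gives GA at 90.4° from the x-axis; with |GA| = 28.9, A = (15.3, 46.8). ∠GAT = 122.6° gives AT at 148° from the x-axis; with |AT| = 14.1, T = (3.38, 54.3). AT is perpendicular to TJ, so TJ runs at -122°; with |TJ| = 25.3, J = (-10.1, 32.9). Then |CJ| = |J − C| = 34.4.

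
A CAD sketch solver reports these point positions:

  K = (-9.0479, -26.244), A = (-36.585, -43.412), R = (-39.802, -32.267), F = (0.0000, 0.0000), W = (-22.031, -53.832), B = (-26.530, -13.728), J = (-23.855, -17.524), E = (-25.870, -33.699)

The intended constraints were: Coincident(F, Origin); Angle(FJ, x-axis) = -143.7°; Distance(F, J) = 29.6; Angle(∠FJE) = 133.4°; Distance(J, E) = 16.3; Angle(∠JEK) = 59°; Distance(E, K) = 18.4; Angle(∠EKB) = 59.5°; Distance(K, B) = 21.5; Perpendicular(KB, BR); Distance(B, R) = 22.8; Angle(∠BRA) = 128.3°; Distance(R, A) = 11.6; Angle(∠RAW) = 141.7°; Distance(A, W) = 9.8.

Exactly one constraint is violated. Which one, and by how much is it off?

Distance(A, W) = 9.8 — off by 8.10.

F = (0.00, 0.00) ✓; FJ at -143.7° ✓; |FJ| = 29.60 ✓; ∠FJE = 133.4° ✓; |JE| = 16.30 ✓; ∠JEK = 59.00° ✓; |EK| = 18.40 ✓; ∠EKB = 59.50° ✓; |KB| = 21.50 ✓; ∠(KB, BR) = 90.00° ✓; |BR| = 22.80 ✓; ∠BRA = 128.3° ✓; |RA| = 11.60 ✓; ∠RAW = 141.7° ✓; |AW| = 17.90 ✗.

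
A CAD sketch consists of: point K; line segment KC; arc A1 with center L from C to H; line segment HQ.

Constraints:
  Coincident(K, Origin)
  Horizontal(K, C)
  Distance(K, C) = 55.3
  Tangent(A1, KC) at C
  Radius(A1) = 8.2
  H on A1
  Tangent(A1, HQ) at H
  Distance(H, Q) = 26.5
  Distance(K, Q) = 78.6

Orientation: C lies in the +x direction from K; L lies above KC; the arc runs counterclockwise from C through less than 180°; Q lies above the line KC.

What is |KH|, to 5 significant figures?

63.126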